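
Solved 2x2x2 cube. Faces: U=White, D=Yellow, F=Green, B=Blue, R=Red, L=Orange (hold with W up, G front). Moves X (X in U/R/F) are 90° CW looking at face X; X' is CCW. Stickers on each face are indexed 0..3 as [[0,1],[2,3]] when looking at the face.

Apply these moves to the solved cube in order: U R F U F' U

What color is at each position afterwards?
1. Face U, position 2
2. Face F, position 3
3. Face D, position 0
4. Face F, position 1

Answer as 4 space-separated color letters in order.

Answer: G Y R O

Derivation:
After move 1 (U): U=WWWW F=RRGG R=BBRR B=OOBB L=GGOO
After move 2 (R): R=RBRB U=WRWG F=RYGY D=YBYO B=WOWB
After move 3 (F): F=GRYY U=WROG R=WBGB D=RRYO L=GYOB
After move 4 (U): U=OWGR F=WBYY R=WOGB B=GYWB L=GROB
After move 5 (F'): F=BYWY U=OWWG R=RORB D=RBYO L=GROG
After move 6 (U): U=WOGW F=ROWY R=GYRB B=GRWB L=BYOG
Query 1: U[2] = G
Query 2: F[3] = Y
Query 3: D[0] = R
Query 4: F[1] = O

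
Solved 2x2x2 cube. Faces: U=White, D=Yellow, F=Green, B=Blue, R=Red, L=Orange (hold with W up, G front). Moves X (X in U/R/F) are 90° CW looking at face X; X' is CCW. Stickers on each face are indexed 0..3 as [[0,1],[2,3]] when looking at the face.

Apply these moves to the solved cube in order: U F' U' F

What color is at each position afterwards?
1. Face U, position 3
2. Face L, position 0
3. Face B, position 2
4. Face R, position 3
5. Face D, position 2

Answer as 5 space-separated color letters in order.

Answer: O O B R Y

Derivation:
After move 1 (U): U=WWWW F=RRGG R=BBRR B=OOBB L=GGOO
After move 2 (F'): F=RGRG U=WWBR R=YBYR D=GOYY L=GWOW
After move 3 (U'): U=WRWB F=GWRG R=RGYR B=YBBB L=OOOW
After move 4 (F): F=RGGW U=WRWO R=WGBR D=YRYY L=OGOO
Query 1: U[3] = O
Query 2: L[0] = O
Query 3: B[2] = B
Query 4: R[3] = R
Query 5: D[2] = Y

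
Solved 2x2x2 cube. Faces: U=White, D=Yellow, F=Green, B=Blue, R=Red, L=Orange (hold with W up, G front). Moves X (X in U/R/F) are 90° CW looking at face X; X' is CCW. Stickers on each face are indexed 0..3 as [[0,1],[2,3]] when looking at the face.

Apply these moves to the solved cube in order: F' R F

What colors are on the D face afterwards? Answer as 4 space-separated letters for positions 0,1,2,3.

After move 1 (F'): F=GGGG U=WWRR R=YRYR D=OOYY L=OWOW
After move 2 (R): R=YYRR U=WGRG F=GOGY D=OBYB B=RBWB
After move 3 (F): F=GGYO U=WGWW R=RYGR D=RYYB L=OOOB
Query: D face = RYYB

Answer: R Y Y B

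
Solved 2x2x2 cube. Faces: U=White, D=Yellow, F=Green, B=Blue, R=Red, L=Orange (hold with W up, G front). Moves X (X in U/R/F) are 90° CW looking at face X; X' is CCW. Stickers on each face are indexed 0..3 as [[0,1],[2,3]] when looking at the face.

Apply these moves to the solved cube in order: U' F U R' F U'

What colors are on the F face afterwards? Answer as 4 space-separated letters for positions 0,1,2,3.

After move 1 (U'): U=WWWW F=OOGG R=GGRR B=RRBB L=BBOO
After move 2 (F): F=GOGO U=WWOB R=WGWR D=RGYY L=BYOY
After move 3 (U): U=OWBW F=WGGO R=RRWR B=BYBB L=GOOY
After move 4 (R'): R=RRRW U=OBBB F=WWGW D=RGYO B=YYGB
After move 5 (F): F=GWWW U=OBYO R=BRBW D=RRYO L=GROG
After move 6 (U'): U=BOOY F=GRWW R=GWBW B=BRGB L=YYOG
Query: F face = GRWW

Answer: G R W W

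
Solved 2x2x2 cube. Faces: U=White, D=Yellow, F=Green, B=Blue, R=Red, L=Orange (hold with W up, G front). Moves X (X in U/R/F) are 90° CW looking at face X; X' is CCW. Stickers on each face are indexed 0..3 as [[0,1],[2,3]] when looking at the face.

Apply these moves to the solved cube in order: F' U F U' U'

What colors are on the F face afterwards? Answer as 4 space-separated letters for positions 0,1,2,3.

Answer: O W G R

Derivation:
After move 1 (F'): F=GGGG U=WWRR R=YRYR D=OOYY L=OWOW
After move 2 (U): U=RWRW F=YRGG R=BBYR B=OWBB L=GGOW
After move 3 (F): F=GYGR U=RWWG R=RBWR D=YBYY L=GOOO
After move 4 (U'): U=WGRW F=GOGR R=GYWR B=RBBB L=OWOO
After move 5 (U'): U=GWWR F=OWGR R=GOWR B=GYBB L=RBOO
Query: F face = OWGR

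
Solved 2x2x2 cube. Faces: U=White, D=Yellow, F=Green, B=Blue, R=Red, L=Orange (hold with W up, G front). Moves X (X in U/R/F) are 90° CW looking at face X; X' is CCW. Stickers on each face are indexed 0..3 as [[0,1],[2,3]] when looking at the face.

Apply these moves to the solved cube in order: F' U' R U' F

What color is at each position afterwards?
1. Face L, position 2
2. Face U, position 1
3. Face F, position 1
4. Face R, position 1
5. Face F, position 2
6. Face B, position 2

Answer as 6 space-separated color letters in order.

Answer: O G B O Y R

Derivation:
After move 1 (F'): F=GGGG U=WWRR R=YRYR D=OOYY L=OWOW
After move 2 (U'): U=WRWR F=OWGG R=GGYR B=YRBB L=BBOW
After move 3 (R): R=YGRG U=WWWG F=OOGY D=OBYY B=RRRB
After move 4 (U'): U=WGWW F=BBGY R=OORG B=YGRB L=RROW
After move 5 (F): F=GBYB U=WGWR R=WOWG D=ROYY L=ROOB
Query 1: L[2] = O
Query 2: U[1] = G
Query 3: F[1] = B
Query 4: R[1] = O
Query 5: F[2] = Y
Query 6: B[2] = R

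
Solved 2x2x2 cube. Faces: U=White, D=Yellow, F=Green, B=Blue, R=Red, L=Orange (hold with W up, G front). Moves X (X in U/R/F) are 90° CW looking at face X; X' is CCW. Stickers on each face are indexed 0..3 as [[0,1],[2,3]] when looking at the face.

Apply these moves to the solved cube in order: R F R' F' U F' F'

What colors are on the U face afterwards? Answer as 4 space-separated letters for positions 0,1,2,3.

After move 1 (R): R=RRRR U=WGWG F=GYGY D=YBYB B=WBWB
After move 2 (F): F=GGYY U=WGOO R=WRGR D=RRYB L=OYOB
After move 3 (R'): R=RRWG U=WWOW F=GGYO D=RGYY B=BBRB
After move 4 (F'): F=GOGY U=WWRW R=GRRG D=YBYY L=OWOO
After move 5 (U): U=RWWW F=GRGY R=BBRG B=OWRB L=GOOO
After move 6 (F'): F=RYGG U=RWBR R=BBYG D=OOYY L=GWOW
After move 7 (F'): F=YGRG U=RWBY R=OBOG D=WWYY L=GROB
Query: U face = RWBY

Answer: R W B Y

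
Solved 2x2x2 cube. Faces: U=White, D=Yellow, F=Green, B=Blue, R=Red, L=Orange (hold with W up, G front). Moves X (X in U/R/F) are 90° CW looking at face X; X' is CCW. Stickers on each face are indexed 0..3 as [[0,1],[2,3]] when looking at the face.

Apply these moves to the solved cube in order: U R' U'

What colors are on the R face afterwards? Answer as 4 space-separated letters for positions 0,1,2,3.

Answer: R W B R

Derivation:
After move 1 (U): U=WWWW F=RRGG R=BBRR B=OOBB L=GGOO
After move 2 (R'): R=BRBR U=WBWO F=RWGW D=YRYG B=YOYB
After move 3 (U'): U=BOWW F=GGGW R=RWBR B=BRYB L=YOOO
Query: R face = RWBR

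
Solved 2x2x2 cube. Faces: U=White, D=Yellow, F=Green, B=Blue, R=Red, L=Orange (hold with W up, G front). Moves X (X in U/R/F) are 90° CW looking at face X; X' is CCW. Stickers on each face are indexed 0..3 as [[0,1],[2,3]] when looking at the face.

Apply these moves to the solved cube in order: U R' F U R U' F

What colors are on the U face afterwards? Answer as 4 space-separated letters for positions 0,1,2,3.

After move 1 (U): U=WWWW F=RRGG R=BBRR B=OOBB L=GGOO
After move 2 (R'): R=BRBR U=WBWO F=RWGW D=YRYG B=YOYB
After move 3 (F): F=GRWW U=WBOG R=WROR D=BBYG L=GYOR
After move 4 (U): U=OWGB F=WRWW R=YOOR B=GYYB L=GROR
After move 5 (R): R=OYRO U=ORGW F=WBWG D=BYYG B=BYWB
After move 6 (U'): U=RWOG F=GRWG R=WBRO B=OYWB L=BYOR
After move 7 (F): F=WGGR U=RWRY R=OBGO D=RWYG L=BBOY
Query: U face = RWRY

Answer: R W R Y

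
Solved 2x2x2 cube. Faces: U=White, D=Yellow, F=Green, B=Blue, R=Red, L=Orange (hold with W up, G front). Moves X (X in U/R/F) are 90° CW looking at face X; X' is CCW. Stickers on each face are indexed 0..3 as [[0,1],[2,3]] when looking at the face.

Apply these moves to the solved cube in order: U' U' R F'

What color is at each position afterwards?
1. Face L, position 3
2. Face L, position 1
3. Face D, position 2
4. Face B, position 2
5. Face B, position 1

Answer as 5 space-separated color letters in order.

After move 1 (U'): U=WWWW F=OOGG R=GGRR B=RRBB L=BBOO
After move 2 (U'): U=WWWW F=BBGG R=OORR B=GGBB L=RROO
After move 3 (R): R=RORO U=WBWG F=BYGY D=YBYG B=WGWB
After move 4 (F'): F=YYBG U=WBRR R=BOYO D=ROYG L=RGOW
Query 1: L[3] = W
Query 2: L[1] = G
Query 3: D[2] = Y
Query 4: B[2] = W
Query 5: B[1] = G

Answer: W G Y W G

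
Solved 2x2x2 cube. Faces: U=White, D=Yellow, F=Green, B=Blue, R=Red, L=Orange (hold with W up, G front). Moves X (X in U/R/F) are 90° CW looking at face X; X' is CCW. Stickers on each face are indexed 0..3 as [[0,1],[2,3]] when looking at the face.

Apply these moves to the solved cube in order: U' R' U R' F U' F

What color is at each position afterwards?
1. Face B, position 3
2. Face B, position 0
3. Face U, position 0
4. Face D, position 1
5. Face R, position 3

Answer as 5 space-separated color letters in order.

After move 1 (U'): U=WWWW F=OOGG R=GGRR B=RRBB L=BBOO
After move 2 (R'): R=GRGR U=WBWR F=OWGW D=YOYG B=YRYB
After move 3 (U): U=WWRB F=GRGW R=YRGR B=BBYB L=OWOO
After move 4 (R'): R=RRYG U=WYRB F=GWGB D=YRYW B=GBOB
After move 5 (F): F=GGBW U=WYOW R=RRBG D=YRYW L=OYOR
After move 6 (U'): U=YWWO F=OYBW R=GGBG B=RROB L=GBOR
After move 7 (F): F=BOWY U=YWRB R=WGOG D=BGYW L=GYOR
Query 1: B[3] = B
Query 2: B[0] = R
Query 3: U[0] = Y
Query 4: D[1] = G
Query 5: R[3] = G

Answer: B R Y G G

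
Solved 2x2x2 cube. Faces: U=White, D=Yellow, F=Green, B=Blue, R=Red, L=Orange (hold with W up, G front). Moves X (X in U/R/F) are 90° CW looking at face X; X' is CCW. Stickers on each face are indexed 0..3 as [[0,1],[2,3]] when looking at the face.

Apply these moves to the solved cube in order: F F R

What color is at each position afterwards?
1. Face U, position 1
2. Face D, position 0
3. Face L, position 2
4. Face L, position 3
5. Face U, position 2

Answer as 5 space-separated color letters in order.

After move 1 (F): F=GGGG U=WWOO R=WRWR D=RRYY L=OYOY
After move 2 (F): F=GGGG U=WWYY R=OROR D=WWYY L=OROR
After move 3 (R): R=OORR U=WGYG F=GWGY D=WBYB B=YBWB
Query 1: U[1] = G
Query 2: D[0] = W
Query 3: L[2] = O
Query 4: L[3] = R
Query 5: U[2] = Y

Answer: G W O R Y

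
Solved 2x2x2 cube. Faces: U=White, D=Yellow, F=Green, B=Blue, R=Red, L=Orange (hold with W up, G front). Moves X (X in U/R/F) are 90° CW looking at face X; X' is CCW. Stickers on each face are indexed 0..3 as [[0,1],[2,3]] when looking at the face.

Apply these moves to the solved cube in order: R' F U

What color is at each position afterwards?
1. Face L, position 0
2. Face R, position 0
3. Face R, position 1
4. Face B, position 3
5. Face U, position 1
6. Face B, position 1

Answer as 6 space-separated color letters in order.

Answer: G Y B B W Y

Derivation:
After move 1 (R'): R=RRRR U=WBWB F=GWGW D=YGYG B=YBYB
After move 2 (F): F=GGWW U=WBOO R=WRBR D=RRYG L=OYOG
After move 3 (U): U=OWOB F=WRWW R=YBBR B=OYYB L=GGOG
Query 1: L[0] = G
Query 2: R[0] = Y
Query 3: R[1] = B
Query 4: B[3] = B
Query 5: U[1] = W
Query 6: B[1] = Y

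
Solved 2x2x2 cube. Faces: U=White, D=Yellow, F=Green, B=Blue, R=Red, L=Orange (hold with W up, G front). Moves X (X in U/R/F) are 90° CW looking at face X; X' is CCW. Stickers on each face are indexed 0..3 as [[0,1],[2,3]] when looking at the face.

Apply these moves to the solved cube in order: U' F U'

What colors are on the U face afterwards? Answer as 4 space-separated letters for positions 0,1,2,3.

Answer: W B W O

Derivation:
After move 1 (U'): U=WWWW F=OOGG R=GGRR B=RRBB L=BBOO
After move 2 (F): F=GOGO U=WWOB R=WGWR D=RGYY L=BYOY
After move 3 (U'): U=WBWO F=BYGO R=GOWR B=WGBB L=RROY
Query: U face = WBWO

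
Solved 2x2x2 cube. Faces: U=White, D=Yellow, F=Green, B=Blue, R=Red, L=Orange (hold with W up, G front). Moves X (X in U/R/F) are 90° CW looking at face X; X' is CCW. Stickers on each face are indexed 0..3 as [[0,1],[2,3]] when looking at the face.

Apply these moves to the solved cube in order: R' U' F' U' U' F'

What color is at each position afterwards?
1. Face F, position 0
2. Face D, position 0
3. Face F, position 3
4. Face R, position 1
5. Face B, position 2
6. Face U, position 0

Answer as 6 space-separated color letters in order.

Answer: R W O W Y R

Derivation:
After move 1 (R'): R=RRRR U=WBWB F=GWGW D=YGYG B=YBYB
After move 2 (U'): U=BBWW F=OOGW R=GWRR B=RRYB L=YBOO
After move 3 (F'): F=OWOG U=BBGR R=GWYR D=BOYG L=YWOW
After move 4 (U'): U=BRBG F=YWOG R=OWYR B=GWYB L=RROW
After move 5 (U'): U=RGBB F=RROG R=YWYR B=OWYB L=GWOW
After move 6 (F'): F=RGRO U=RGYY R=OWBR D=WWYG L=GBOB
Query 1: F[0] = R
Query 2: D[0] = W
Query 3: F[3] = O
Query 4: R[1] = W
Query 5: B[2] = Y
Query 6: U[0] = R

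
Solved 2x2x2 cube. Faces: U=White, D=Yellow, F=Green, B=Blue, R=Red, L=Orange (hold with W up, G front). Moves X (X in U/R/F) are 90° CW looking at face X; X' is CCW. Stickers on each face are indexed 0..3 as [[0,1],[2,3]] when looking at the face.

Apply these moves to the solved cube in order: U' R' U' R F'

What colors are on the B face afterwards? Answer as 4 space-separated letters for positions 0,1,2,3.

After move 1 (U'): U=WWWW F=OOGG R=GGRR B=RRBB L=BBOO
After move 2 (R'): R=GRGR U=WBWR F=OWGW D=YOYG B=YRYB
After move 3 (U'): U=BRWW F=BBGW R=OWGR B=GRYB L=YROO
After move 4 (R): R=GORW U=BBWW F=BOGG D=YYYG B=WRRB
After move 5 (F'): F=OGBG U=BBGR R=YOYW D=ROYG L=YWOW
Query: B face = WRRB

Answer: W R R B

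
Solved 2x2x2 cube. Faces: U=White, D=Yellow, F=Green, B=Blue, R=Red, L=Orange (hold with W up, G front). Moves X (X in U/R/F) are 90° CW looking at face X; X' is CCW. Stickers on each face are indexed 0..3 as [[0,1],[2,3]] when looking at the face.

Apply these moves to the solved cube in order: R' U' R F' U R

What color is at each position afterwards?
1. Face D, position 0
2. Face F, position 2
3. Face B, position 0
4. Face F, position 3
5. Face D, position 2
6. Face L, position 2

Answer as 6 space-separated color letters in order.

After move 1 (R'): R=RRRR U=WBWB F=GWGW D=YGYG B=YBYB
After move 2 (U'): U=BBWW F=OOGW R=GWRR B=RRYB L=YBOO
After move 3 (R): R=RGRW U=BOWW F=OGGG D=YYYR B=WRBB
After move 4 (F'): F=GGOG U=BORR R=YGYW D=BOYR L=YWOW
After move 5 (U): U=RBRO F=YGOG R=WRYW B=YWBB L=GGOW
After move 6 (R): R=YWWR U=RGRG F=YOOR D=BBYY B=OWBB
Query 1: D[0] = B
Query 2: F[2] = O
Query 3: B[0] = O
Query 4: F[3] = R
Query 5: D[2] = Y
Query 6: L[2] = O

Answer: B O O R Y O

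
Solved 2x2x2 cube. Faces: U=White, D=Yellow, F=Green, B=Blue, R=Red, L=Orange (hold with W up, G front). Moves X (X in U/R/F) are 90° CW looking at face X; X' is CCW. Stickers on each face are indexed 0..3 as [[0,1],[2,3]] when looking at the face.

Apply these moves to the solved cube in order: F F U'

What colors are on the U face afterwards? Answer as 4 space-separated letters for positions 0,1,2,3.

After move 1 (F): F=GGGG U=WWOO R=WRWR D=RRYY L=OYOY
After move 2 (F): F=GGGG U=WWYY R=OROR D=WWYY L=OROR
After move 3 (U'): U=WYWY F=ORGG R=GGOR B=ORBB L=BBOR
Query: U face = WYWY

Answer: W Y W Y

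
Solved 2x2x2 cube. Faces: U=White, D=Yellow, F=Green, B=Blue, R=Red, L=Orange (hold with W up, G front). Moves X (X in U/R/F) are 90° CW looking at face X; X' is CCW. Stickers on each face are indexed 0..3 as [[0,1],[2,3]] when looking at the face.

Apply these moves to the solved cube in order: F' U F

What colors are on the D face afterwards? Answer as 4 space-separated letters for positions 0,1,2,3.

After move 1 (F'): F=GGGG U=WWRR R=YRYR D=OOYY L=OWOW
After move 2 (U): U=RWRW F=YRGG R=BBYR B=OWBB L=GGOW
After move 3 (F): F=GYGR U=RWWG R=RBWR D=YBYY L=GOOO
Query: D face = YBYY

Answer: Y B Y Y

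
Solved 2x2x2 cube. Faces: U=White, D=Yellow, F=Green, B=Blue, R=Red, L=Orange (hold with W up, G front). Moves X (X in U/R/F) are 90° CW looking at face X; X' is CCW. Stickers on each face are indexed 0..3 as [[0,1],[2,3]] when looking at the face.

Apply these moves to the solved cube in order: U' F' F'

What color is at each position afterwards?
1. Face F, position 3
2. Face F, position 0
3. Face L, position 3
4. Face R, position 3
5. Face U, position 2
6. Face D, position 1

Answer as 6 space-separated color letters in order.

After move 1 (U'): U=WWWW F=OOGG R=GGRR B=RRBB L=BBOO
After move 2 (F'): F=OGOG U=WWGR R=YGYR D=BOYY L=BWOW
After move 3 (F'): F=GGOO U=WWYY R=OGBR D=WWYY L=BROG
Query 1: F[3] = O
Query 2: F[0] = G
Query 3: L[3] = G
Query 4: R[3] = R
Query 5: U[2] = Y
Query 6: D[1] = W

Answer: O G G R Y W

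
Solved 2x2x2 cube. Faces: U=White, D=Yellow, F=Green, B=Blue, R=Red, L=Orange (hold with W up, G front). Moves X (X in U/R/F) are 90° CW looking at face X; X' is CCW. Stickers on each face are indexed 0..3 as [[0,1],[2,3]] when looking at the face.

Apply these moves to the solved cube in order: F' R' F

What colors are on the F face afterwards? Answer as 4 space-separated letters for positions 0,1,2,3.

Answer: G G R W

Derivation:
After move 1 (F'): F=GGGG U=WWRR R=YRYR D=OOYY L=OWOW
After move 2 (R'): R=RRYY U=WBRB F=GWGR D=OGYG B=YBOB
After move 3 (F): F=GGRW U=WBWW R=RRBY D=YRYG L=OOOG
Query: F face = GGRW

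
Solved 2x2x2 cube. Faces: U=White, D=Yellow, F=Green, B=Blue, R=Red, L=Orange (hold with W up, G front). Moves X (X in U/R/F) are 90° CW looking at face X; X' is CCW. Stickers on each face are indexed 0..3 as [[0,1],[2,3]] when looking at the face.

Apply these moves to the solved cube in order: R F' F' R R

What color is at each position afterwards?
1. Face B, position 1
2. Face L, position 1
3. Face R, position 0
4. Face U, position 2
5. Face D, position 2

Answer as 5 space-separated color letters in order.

Answer: B R R B Y

Derivation:
After move 1 (R): R=RRRR U=WGWG F=GYGY D=YBYB B=WBWB
After move 2 (F'): F=YYGG U=WGRR R=BRYR D=OOYB L=OGOW
After move 3 (F'): F=YGYG U=WGBY R=OROR D=GWYB L=OROR
After move 4 (R): R=OORR U=WGBG F=YWYB D=GWYW B=YBGB
After move 5 (R): R=RORO U=WWBB F=YWYW D=GGYY B=GBGB
Query 1: B[1] = B
Query 2: L[1] = R
Query 3: R[0] = R
Query 4: U[2] = B
Query 5: D[2] = Y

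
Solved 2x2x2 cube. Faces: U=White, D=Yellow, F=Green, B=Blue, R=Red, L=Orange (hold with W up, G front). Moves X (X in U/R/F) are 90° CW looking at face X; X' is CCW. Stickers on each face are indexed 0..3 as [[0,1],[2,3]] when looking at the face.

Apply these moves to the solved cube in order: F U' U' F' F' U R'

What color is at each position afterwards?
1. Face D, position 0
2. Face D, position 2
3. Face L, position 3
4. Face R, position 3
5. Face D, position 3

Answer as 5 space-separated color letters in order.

After move 1 (F): F=GGGG U=WWOO R=WRWR D=RRYY L=OYOY
After move 2 (U'): U=WOWO F=OYGG R=GGWR B=WRBB L=BBOY
After move 3 (U'): U=OOWW F=BBGG R=OYWR B=GGBB L=WROY
After move 4 (F'): F=BGBG U=OOOW R=RYRR D=RYYY L=WWOW
After move 5 (F'): F=GGBB U=OORR R=YYRR D=WWYY L=WWOO
After move 6 (U): U=RORO F=YYBB R=GGRR B=WWBB L=GGOO
After move 7 (R'): R=GRGR U=RBRW F=YOBO D=WYYB B=YWWB
Query 1: D[0] = W
Query 2: D[2] = Y
Query 3: L[3] = O
Query 4: R[3] = R
Query 5: D[3] = B

Answer: W Y O R B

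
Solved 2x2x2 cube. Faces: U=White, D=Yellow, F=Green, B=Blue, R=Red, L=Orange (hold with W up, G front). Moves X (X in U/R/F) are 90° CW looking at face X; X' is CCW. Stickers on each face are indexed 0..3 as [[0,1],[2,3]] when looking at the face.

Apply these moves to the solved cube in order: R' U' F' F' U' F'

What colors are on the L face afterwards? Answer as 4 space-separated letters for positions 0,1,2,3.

Answer: R G O B

Derivation:
After move 1 (R'): R=RRRR U=WBWB F=GWGW D=YGYG B=YBYB
After move 2 (U'): U=BBWW F=OOGW R=GWRR B=RRYB L=YBOO
After move 3 (F'): F=OWOG U=BBGR R=GWYR D=BOYG L=YWOW
After move 4 (F'): F=WGOO U=BBGY R=OWBR D=WWYG L=YROG
After move 5 (U'): U=BYBG F=YROO R=WGBR B=OWYB L=RROG
After move 6 (F'): F=ROYO U=BYWB R=WGWR D=RGYG L=RGOB
Query: L face = RGOB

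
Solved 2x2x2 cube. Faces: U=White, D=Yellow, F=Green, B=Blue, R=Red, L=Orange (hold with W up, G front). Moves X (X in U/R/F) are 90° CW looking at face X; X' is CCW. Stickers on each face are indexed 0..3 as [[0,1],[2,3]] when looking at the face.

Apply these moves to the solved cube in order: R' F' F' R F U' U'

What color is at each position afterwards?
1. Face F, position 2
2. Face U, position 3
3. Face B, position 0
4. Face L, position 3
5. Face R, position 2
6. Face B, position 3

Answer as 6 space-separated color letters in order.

Answer: G W W Y G B

Derivation:
After move 1 (R'): R=RRRR U=WBWB F=GWGW D=YGYG B=YBYB
After move 2 (F'): F=WWGG U=WBRR R=GRYR D=OOYG L=OBOW
After move 3 (F'): F=WGWG U=WBGY R=OROR D=BWYG L=OROR
After move 4 (R): R=OORR U=WGGG F=WWWG D=BYYY B=YBBB
After move 5 (F): F=WWGW U=WGRR R=GOGR D=ROYY L=OBOY
After move 6 (U'): U=GRWR F=OBGW R=WWGR B=GOBB L=YBOY
After move 7 (U'): U=RRGW F=YBGW R=OBGR B=WWBB L=GOOY
Query 1: F[2] = G
Query 2: U[3] = W
Query 3: B[0] = W
Query 4: L[3] = Y
Query 5: R[2] = G
Query 6: B[3] = B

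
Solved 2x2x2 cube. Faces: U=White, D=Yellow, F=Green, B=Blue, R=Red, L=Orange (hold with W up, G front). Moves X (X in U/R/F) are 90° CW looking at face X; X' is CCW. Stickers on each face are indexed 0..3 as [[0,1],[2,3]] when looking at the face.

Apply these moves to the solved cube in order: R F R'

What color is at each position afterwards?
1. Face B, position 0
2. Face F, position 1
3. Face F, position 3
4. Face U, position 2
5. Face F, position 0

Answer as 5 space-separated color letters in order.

Answer: B G O O G

Derivation:
After move 1 (R): R=RRRR U=WGWG F=GYGY D=YBYB B=WBWB
After move 2 (F): F=GGYY U=WGOO R=WRGR D=RRYB L=OYOB
After move 3 (R'): R=RRWG U=WWOW F=GGYO D=RGYY B=BBRB
Query 1: B[0] = B
Query 2: F[1] = G
Query 3: F[3] = O
Query 4: U[2] = O
Query 5: F[0] = G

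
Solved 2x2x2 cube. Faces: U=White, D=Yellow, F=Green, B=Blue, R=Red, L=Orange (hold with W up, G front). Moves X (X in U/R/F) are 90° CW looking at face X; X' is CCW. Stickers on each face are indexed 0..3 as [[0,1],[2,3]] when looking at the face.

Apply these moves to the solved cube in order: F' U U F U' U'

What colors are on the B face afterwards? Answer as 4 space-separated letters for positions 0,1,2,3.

Answer: G B B B

Derivation:
After move 1 (F'): F=GGGG U=WWRR R=YRYR D=OOYY L=OWOW
After move 2 (U): U=RWRW F=YRGG R=BBYR B=OWBB L=GGOW
After move 3 (U): U=RRWW F=BBGG R=OWYR B=GGBB L=YROW
After move 4 (F): F=GBGB U=RRWR R=WWWR D=YOYY L=YOOO
After move 5 (U'): U=RRRW F=YOGB R=GBWR B=WWBB L=GGOO
After move 6 (U'): U=RWRR F=GGGB R=YOWR B=GBBB L=WWOO
Query: B face = GBBB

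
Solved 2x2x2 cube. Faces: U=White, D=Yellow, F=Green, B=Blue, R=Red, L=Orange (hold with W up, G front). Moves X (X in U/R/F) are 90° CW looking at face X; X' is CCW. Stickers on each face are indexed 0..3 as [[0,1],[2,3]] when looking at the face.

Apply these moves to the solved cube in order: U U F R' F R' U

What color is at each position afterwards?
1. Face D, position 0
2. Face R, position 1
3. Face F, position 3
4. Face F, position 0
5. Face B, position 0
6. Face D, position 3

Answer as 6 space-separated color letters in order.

Answer: W G Y R R W

Derivation:
After move 1 (U): U=WWWW F=RRGG R=BBRR B=OOBB L=GGOO
After move 2 (U): U=WWWW F=BBGG R=OORR B=GGBB L=RROO
After move 3 (F): F=GBGB U=WWOR R=WOWR D=ROYY L=RYOY
After move 4 (R'): R=ORWW U=WBOG F=GWGR D=RBYB B=YGOB
After move 5 (F): F=GGRW U=WBYY R=ORGW D=WOYB L=RROB
After move 6 (R'): R=RWOG U=WOYY F=GBRY D=WGYW B=BGOB
After move 7 (U): U=YWYO F=RWRY R=BGOG B=RROB L=GBOB
Query 1: D[0] = W
Query 2: R[1] = G
Query 3: F[3] = Y
Query 4: F[0] = R
Query 5: B[0] = R
Query 6: D[3] = W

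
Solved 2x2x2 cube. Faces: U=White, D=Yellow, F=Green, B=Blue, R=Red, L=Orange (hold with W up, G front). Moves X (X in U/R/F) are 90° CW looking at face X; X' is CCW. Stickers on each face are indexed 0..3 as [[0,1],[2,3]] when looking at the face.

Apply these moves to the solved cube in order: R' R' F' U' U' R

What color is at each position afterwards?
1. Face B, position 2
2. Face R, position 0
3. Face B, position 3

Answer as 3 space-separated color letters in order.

After move 1 (R'): R=RRRR U=WBWB F=GWGW D=YGYG B=YBYB
After move 2 (R'): R=RRRR U=WYWY F=GBGB D=YWYW B=GBGB
After move 3 (F'): F=BBGG U=WYRR R=WRYR D=OOYW L=OYOW
After move 4 (U'): U=YRWR F=OYGG R=BBYR B=WRGB L=GBOW
After move 5 (U'): U=RRYW F=GBGG R=OYYR B=BBGB L=WROW
After move 6 (R): R=YORY U=RBYG F=GOGW D=OGYB B=WBRB
Query 1: B[2] = R
Query 2: R[0] = Y
Query 3: B[3] = B

Answer: R Y B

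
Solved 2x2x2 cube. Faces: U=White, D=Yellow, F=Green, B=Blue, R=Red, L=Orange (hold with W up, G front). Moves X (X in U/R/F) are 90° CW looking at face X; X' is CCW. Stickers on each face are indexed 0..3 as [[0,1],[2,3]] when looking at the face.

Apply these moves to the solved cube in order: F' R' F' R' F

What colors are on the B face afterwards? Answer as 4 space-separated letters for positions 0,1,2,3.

After move 1 (F'): F=GGGG U=WWRR R=YRYR D=OOYY L=OWOW
After move 2 (R'): R=RRYY U=WBRB F=GWGR D=OGYG B=YBOB
After move 3 (F'): F=WRGG U=WBRY R=GROY D=WWYG L=OBOR
After move 4 (R'): R=RYGO U=WORY F=WBGY D=WRYG B=GBWB
After move 5 (F): F=GWYB U=WORB R=RYYO D=GRYG L=OWOR
Query: B face = GBWB

Answer: G B W B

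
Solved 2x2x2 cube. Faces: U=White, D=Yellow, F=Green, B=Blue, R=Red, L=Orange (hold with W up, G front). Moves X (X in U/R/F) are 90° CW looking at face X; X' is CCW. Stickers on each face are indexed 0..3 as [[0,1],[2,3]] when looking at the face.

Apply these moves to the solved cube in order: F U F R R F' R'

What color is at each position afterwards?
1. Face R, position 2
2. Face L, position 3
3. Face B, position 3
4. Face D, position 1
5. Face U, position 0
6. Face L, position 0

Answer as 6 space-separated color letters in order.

Answer: W Y B O O G

Derivation:
After move 1 (F): F=GGGG U=WWOO R=WRWR D=RRYY L=OYOY
After move 2 (U): U=OWOW F=WRGG R=BBWR B=OYBB L=GGOY
After move 3 (F): F=GWGR U=OWYG R=OBWR D=WBYY L=GROR
After move 4 (R): R=WORB U=OWYR F=GBGY D=WBYO B=GYWB
After move 5 (R): R=RWBO U=OBYY F=GBGO D=WWYG B=RYWB
After move 6 (F'): F=BOGG U=OBRB R=WWWO D=RRYG L=GYOY
After move 7 (R'): R=WOWW U=OWRR F=BBGB D=ROYG B=GYRB
Query 1: R[2] = W
Query 2: L[3] = Y
Query 3: B[3] = B
Query 4: D[1] = O
Query 5: U[0] = O
Query 6: L[0] = G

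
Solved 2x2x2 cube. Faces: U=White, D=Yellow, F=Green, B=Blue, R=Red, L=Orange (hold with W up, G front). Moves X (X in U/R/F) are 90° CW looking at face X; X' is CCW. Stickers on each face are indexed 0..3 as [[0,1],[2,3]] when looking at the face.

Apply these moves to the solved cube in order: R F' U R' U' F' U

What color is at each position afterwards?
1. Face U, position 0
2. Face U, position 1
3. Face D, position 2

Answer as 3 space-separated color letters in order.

Answer: B W Y

Derivation:
After move 1 (R): R=RRRR U=WGWG F=GYGY D=YBYB B=WBWB
After move 2 (F'): F=YYGG U=WGRR R=BRYR D=OOYB L=OGOW
After move 3 (U): U=RWRG F=BRGG R=WBYR B=OGWB L=YYOW
After move 4 (R'): R=BRWY U=RWRO F=BWGG D=ORYG B=BGOB
After move 5 (U'): U=WORR F=YYGG R=BWWY B=BROB L=BGOW
After move 6 (F'): F=YGYG U=WOBW R=RWOY D=GWYG L=BROR
After move 7 (U): U=BWWO F=RWYG R=BROY B=BROB L=YGOR
Query 1: U[0] = B
Query 2: U[1] = W
Query 3: D[2] = Y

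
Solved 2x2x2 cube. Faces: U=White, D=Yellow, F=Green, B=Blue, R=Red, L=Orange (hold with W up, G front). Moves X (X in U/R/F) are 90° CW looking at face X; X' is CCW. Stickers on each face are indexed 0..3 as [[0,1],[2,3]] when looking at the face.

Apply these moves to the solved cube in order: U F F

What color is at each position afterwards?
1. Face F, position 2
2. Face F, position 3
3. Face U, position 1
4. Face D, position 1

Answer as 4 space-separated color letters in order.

After move 1 (U): U=WWWW F=RRGG R=BBRR B=OOBB L=GGOO
After move 2 (F): F=GRGR U=WWOG R=WBWR D=RBYY L=GYOY
After move 3 (F): F=GGRR U=WWYY R=OBGR D=WWYY L=GROB
Query 1: F[2] = R
Query 2: F[3] = R
Query 3: U[1] = W
Query 4: D[1] = W

Answer: R R W W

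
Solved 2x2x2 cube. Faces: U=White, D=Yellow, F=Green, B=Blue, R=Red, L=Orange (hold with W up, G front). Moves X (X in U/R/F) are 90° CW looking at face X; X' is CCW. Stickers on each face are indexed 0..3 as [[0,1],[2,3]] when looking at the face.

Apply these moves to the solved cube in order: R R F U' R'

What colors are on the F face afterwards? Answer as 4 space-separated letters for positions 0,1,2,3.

After move 1 (R): R=RRRR U=WGWG F=GYGY D=YBYB B=WBWB
After move 2 (R): R=RRRR U=WYWY F=GBGB D=YWYW B=GBGB
After move 3 (F): F=GGBB U=WYOO R=WRYR D=RRYW L=OYOW
After move 4 (U'): U=YOWO F=OYBB R=GGYR B=WRGB L=GBOW
After move 5 (R'): R=GRGY U=YGWW F=OOBO D=RYYB B=WRRB
Query: F face = OOBO

Answer: O O B O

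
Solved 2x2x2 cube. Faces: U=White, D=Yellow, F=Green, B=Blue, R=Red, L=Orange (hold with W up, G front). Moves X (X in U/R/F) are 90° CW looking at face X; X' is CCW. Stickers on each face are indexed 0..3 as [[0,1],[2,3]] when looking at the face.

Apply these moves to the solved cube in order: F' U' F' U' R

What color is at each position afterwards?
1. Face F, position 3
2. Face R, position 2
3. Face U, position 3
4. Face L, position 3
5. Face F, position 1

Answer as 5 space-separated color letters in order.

After move 1 (F'): F=GGGG U=WWRR R=YRYR D=OOYY L=OWOW
After move 2 (U'): U=WRWR F=OWGG R=GGYR B=YRBB L=BBOW
After move 3 (F'): F=WGOG U=WRGY R=OGOR D=BWYY L=BROW
After move 4 (U'): U=RYWG F=BROG R=WGOR B=OGBB L=YROW
After move 5 (R): R=OWRG U=RRWG F=BWOY D=BBYO B=GGYB
Query 1: F[3] = Y
Query 2: R[2] = R
Query 3: U[3] = G
Query 4: L[3] = W
Query 5: F[1] = W

Answer: Y R G W W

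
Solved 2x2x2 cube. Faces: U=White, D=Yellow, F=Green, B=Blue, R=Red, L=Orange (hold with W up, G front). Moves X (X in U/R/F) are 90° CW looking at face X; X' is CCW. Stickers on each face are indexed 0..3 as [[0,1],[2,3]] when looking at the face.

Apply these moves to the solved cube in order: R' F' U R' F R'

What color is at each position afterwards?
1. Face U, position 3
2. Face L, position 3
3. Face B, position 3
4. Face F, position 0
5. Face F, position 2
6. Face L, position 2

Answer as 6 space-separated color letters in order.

Answer: G R B G B O

Derivation:
After move 1 (R'): R=RRRR U=WBWB F=GWGW D=YGYG B=YBYB
After move 2 (F'): F=WWGG U=WBRR R=GRYR D=OOYG L=OBOW
After move 3 (U): U=RWRB F=GRGG R=YBYR B=OBYB L=WWOW
After move 4 (R'): R=BRYY U=RYRO F=GWGB D=ORYG B=GBOB
After move 5 (F): F=GGBW U=RYWW R=RROY D=YBYG L=WOOR
After move 6 (R'): R=RYRO U=ROWG F=GYBW D=YGYW B=GBBB
Query 1: U[3] = G
Query 2: L[3] = R
Query 3: B[3] = B
Query 4: F[0] = G
Query 5: F[2] = B
Query 6: L[2] = O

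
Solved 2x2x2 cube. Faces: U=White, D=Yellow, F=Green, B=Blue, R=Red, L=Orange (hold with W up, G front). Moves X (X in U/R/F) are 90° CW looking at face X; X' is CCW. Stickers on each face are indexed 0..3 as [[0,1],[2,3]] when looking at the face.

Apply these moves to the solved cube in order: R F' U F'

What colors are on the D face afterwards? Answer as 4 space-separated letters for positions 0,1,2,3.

After move 1 (R): R=RRRR U=WGWG F=GYGY D=YBYB B=WBWB
After move 2 (F'): F=YYGG U=WGRR R=BRYR D=OOYB L=OGOW
After move 3 (U): U=RWRG F=BRGG R=WBYR B=OGWB L=YYOW
After move 4 (F'): F=RGBG U=RWWY R=OBOR D=YWYB L=YGOR
Query: D face = YWYB

Answer: Y W Y B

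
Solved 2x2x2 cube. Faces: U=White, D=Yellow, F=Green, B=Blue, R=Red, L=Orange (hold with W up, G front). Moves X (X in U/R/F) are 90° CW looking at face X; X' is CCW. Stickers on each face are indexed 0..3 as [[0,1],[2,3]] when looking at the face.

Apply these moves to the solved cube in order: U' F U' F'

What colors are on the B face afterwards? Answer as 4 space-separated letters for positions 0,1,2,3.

Answer: W G B B

Derivation:
After move 1 (U'): U=WWWW F=OOGG R=GGRR B=RRBB L=BBOO
After move 2 (F): F=GOGO U=WWOB R=WGWR D=RGYY L=BYOY
After move 3 (U'): U=WBWO F=BYGO R=GOWR B=WGBB L=RROY
After move 4 (F'): F=YOBG U=WBGW R=GORR D=RYYY L=ROOW
Query: B face = WGBB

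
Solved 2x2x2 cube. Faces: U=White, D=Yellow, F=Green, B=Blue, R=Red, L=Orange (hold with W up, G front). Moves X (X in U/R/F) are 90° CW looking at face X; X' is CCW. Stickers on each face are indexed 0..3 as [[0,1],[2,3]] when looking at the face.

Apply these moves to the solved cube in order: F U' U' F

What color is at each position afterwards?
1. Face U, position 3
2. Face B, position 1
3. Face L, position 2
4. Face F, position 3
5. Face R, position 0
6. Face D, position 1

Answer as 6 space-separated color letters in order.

After move 1 (F): F=GGGG U=WWOO R=WRWR D=RRYY L=OYOY
After move 2 (U'): U=WOWO F=OYGG R=GGWR B=WRBB L=BBOY
After move 3 (U'): U=OOWW F=BBGG R=OYWR B=GGBB L=WROY
After move 4 (F): F=GBGB U=OOYR R=WYWR D=WOYY L=WROR
Query 1: U[3] = R
Query 2: B[1] = G
Query 3: L[2] = O
Query 4: F[3] = B
Query 5: R[0] = W
Query 6: D[1] = O

Answer: R G O B W O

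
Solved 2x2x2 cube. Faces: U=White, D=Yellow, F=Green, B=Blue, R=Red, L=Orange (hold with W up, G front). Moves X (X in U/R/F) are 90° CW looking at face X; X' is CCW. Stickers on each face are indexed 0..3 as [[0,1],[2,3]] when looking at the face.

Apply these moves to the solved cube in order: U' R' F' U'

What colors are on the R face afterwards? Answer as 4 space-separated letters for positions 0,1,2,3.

Answer: W W Y R

Derivation:
After move 1 (U'): U=WWWW F=OOGG R=GGRR B=RRBB L=BBOO
After move 2 (R'): R=GRGR U=WBWR F=OWGW D=YOYG B=YRYB
After move 3 (F'): F=WWOG U=WBGG R=ORYR D=BOYG L=BROW
After move 4 (U'): U=BGWG F=BROG R=WWYR B=ORYB L=YROW
Query: R face = WWYR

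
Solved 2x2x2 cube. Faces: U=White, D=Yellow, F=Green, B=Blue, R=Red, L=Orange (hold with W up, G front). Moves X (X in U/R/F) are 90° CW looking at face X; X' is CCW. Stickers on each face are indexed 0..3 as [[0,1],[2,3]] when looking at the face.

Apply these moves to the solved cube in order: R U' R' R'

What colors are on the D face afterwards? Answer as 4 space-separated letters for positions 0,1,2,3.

After move 1 (R): R=RRRR U=WGWG F=GYGY D=YBYB B=WBWB
After move 2 (U'): U=GGWW F=OOGY R=GYRR B=RRWB L=WBOO
After move 3 (R'): R=YRGR U=GWWR F=OGGW D=YOYY B=BRBB
After move 4 (R'): R=RRYG U=GBWB F=OWGR D=YGYW B=YROB
Query: D face = YGYW

Answer: Y G Y W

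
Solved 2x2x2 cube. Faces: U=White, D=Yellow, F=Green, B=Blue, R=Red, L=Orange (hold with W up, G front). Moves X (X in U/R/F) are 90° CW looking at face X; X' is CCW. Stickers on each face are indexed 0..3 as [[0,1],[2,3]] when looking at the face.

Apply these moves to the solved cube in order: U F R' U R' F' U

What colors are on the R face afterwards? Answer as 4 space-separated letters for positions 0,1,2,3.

After move 1 (U): U=WWWW F=RRGG R=BBRR B=OOBB L=GGOO
After move 2 (F): F=GRGR U=WWOG R=WBWR D=RBYY L=GYOY
After move 3 (R'): R=BRWW U=WBOO F=GWGG D=RRYR B=YOBB
After move 4 (U): U=OWOB F=BRGG R=YOWW B=GYBB L=GWOY
After move 5 (R'): R=OWYW U=OBOG F=BWGB D=RRYG B=RYRB
After move 6 (F'): F=WBBG U=OBOY R=RWRW D=WYYG L=GGOO
After move 7 (U): U=OOYB F=RWBG R=RYRW B=GGRB L=WBOO
Query: R face = RYRW

Answer: R Y R W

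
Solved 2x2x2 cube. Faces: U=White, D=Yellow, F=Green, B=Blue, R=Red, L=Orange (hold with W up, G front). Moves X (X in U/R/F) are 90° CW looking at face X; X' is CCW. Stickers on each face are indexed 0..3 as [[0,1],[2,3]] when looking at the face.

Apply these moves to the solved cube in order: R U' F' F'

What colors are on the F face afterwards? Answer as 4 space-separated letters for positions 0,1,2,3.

Answer: Y G O O

Derivation:
After move 1 (R): R=RRRR U=WGWG F=GYGY D=YBYB B=WBWB
After move 2 (U'): U=GGWW F=OOGY R=GYRR B=RRWB L=WBOO
After move 3 (F'): F=OYOG U=GGGR R=BYYR D=BOYB L=WWOW
After move 4 (F'): F=YGOO U=GGBY R=OYBR D=WWYB L=WROG
Query: F face = YGOO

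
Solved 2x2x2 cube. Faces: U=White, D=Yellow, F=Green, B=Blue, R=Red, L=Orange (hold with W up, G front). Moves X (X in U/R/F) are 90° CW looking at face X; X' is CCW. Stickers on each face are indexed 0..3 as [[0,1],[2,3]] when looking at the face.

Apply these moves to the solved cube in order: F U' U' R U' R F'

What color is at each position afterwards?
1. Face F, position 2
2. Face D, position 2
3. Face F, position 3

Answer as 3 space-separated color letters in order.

Answer: W Y G

Derivation:
After move 1 (F): F=GGGG U=WWOO R=WRWR D=RRYY L=OYOY
After move 2 (U'): U=WOWO F=OYGG R=GGWR B=WRBB L=BBOY
After move 3 (U'): U=OOWW F=BBGG R=OYWR B=GGBB L=WROY
After move 4 (R): R=WORY U=OBWG F=BRGY D=RBYG B=WGOB
After move 5 (U'): U=BGOW F=WRGY R=BRRY B=WOOB L=WGOY
After move 6 (R): R=RBYR U=BROY F=WBGG D=ROYW B=WOGB
After move 7 (F'): F=BGWG U=BRRY R=OBRR D=GYYW L=WYOO
Query 1: F[2] = W
Query 2: D[2] = Y
Query 3: F[3] = G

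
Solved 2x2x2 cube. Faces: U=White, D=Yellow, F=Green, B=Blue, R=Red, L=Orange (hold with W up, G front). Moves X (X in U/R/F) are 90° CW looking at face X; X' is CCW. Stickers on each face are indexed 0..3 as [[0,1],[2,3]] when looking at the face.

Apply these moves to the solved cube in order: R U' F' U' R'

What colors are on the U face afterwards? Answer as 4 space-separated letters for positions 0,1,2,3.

Answer: G W G B

Derivation:
After move 1 (R): R=RRRR U=WGWG F=GYGY D=YBYB B=WBWB
After move 2 (U'): U=GGWW F=OOGY R=GYRR B=RRWB L=WBOO
After move 3 (F'): F=OYOG U=GGGR R=BYYR D=BOYB L=WWOW
After move 4 (U'): U=GRGG F=WWOG R=OYYR B=BYWB L=RROW
After move 5 (R'): R=YROY U=GWGB F=WROG D=BWYG B=BYOB
Query: U face = GWGB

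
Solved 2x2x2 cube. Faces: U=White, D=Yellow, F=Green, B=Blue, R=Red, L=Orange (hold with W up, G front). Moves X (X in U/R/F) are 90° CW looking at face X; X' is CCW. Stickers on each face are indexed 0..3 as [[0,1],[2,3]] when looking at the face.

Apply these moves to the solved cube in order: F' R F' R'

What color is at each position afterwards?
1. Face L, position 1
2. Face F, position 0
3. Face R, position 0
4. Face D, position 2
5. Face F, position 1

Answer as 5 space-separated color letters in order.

After move 1 (F'): F=GGGG U=WWRR R=YRYR D=OOYY L=OWOW
After move 2 (R): R=YYRR U=WGRG F=GOGY D=OBYB B=RBWB
After move 3 (F'): F=OYGG U=WGYR R=BYOR D=WWYB L=OGOR
After move 4 (R'): R=YRBO U=WWYR F=OGGR D=WYYG B=BBWB
Query 1: L[1] = G
Query 2: F[0] = O
Query 3: R[0] = Y
Query 4: D[2] = Y
Query 5: F[1] = G

Answer: G O Y Y G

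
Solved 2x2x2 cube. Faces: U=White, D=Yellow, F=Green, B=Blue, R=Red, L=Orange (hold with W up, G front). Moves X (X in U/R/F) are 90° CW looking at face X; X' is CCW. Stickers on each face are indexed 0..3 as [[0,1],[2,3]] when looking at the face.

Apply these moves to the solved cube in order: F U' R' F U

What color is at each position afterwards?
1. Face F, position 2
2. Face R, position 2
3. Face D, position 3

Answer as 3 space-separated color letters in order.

Answer: O W G

Derivation:
After move 1 (F): F=GGGG U=WWOO R=WRWR D=RRYY L=OYOY
After move 2 (U'): U=WOWO F=OYGG R=GGWR B=WRBB L=BBOY
After move 3 (R'): R=GRGW U=WBWW F=OOGO D=RYYG B=YRRB
After move 4 (F): F=GOOO U=WBYB R=WRWW D=GGYG L=BROY
After move 5 (U): U=YWBB F=WROO R=YRWW B=BRRB L=GOOY
Query 1: F[2] = O
Query 2: R[2] = W
Query 3: D[3] = G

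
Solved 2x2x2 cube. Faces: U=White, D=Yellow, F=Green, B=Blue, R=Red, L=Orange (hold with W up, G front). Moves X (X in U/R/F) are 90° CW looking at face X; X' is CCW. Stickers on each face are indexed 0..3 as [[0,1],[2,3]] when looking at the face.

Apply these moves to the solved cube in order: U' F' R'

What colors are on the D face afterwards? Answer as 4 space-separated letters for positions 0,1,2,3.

After move 1 (U'): U=WWWW F=OOGG R=GGRR B=RRBB L=BBOO
After move 2 (F'): F=OGOG U=WWGR R=YGYR D=BOYY L=BWOW
After move 3 (R'): R=GRYY U=WBGR F=OWOR D=BGYG B=YROB
Query: D face = BGYG

Answer: B G Y G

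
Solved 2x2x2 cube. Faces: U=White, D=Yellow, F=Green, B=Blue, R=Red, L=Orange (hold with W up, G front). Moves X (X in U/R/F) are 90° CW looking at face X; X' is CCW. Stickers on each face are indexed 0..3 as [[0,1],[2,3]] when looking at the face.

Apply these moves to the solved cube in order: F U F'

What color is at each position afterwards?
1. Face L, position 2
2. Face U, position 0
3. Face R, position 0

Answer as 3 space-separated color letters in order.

Answer: O O R

Derivation:
After move 1 (F): F=GGGG U=WWOO R=WRWR D=RRYY L=OYOY
After move 2 (U): U=OWOW F=WRGG R=BBWR B=OYBB L=GGOY
After move 3 (F'): F=RGWG U=OWBW R=RBRR D=GYYY L=GWOO
Query 1: L[2] = O
Query 2: U[0] = O
Query 3: R[0] = R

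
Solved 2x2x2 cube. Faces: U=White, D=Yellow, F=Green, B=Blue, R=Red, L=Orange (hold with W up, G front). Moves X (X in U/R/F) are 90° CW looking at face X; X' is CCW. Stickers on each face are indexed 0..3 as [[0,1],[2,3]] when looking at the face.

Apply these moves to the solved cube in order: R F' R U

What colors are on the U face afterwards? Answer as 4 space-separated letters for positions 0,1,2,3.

After move 1 (R): R=RRRR U=WGWG F=GYGY D=YBYB B=WBWB
After move 2 (F'): F=YYGG U=WGRR R=BRYR D=OOYB L=OGOW
After move 3 (R): R=YBRR U=WYRG F=YOGB D=OWYW B=RBGB
After move 4 (U): U=RWGY F=YBGB R=RBRR B=OGGB L=YOOW
Query: U face = RWGY

Answer: R W G Y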